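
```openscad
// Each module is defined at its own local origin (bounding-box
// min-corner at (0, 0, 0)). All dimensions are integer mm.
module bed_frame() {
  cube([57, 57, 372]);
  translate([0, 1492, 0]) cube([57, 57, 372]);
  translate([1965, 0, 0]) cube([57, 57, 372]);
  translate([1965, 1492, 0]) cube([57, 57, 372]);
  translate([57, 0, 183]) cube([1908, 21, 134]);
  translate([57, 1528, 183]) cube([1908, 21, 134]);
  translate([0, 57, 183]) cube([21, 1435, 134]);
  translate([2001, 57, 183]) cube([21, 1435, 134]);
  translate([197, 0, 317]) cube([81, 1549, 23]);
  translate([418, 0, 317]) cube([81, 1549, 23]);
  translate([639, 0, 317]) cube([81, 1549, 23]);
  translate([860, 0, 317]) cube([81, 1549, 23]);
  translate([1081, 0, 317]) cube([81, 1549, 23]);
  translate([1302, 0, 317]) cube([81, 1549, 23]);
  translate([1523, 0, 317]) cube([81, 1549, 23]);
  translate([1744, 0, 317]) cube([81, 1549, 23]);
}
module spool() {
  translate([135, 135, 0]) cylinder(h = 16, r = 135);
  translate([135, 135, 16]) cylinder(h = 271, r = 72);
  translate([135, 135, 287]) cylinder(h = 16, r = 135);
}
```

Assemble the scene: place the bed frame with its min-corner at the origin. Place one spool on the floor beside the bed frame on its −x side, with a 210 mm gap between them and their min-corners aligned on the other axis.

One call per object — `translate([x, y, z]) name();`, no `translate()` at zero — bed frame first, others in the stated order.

bed_frame();
translate([-480, 0, 0]) spool();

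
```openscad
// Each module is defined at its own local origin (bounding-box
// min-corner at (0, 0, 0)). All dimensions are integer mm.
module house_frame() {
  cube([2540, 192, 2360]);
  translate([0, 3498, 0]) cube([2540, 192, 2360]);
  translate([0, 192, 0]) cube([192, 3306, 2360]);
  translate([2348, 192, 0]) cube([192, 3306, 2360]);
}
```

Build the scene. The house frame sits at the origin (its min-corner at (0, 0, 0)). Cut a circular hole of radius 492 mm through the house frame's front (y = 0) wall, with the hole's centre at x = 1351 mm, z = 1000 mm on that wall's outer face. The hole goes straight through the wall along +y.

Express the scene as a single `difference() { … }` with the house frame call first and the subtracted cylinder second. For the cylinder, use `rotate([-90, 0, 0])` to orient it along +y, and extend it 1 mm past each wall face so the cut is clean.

difference() {
  house_frame();
  translate([1351, -1, 1000]) rotate([-90, 0, 0]) cylinder(h = 194, r = 492);
}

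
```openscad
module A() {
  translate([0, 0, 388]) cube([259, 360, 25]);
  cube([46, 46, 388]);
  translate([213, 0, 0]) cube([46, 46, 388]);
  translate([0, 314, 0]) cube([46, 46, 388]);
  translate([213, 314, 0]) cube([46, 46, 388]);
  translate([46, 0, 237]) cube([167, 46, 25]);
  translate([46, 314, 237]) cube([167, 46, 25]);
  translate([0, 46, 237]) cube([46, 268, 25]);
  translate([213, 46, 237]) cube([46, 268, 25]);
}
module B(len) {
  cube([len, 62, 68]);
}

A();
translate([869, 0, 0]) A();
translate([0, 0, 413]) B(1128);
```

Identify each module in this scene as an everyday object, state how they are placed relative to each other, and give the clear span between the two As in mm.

A is a stool. B is a beam. A beam spans the tops of two stools. The clear span between the two stools is 610 mm.

Second stool starts at x = 869; first ends at x = 259; clear span = 869 − 259 = 610 mm.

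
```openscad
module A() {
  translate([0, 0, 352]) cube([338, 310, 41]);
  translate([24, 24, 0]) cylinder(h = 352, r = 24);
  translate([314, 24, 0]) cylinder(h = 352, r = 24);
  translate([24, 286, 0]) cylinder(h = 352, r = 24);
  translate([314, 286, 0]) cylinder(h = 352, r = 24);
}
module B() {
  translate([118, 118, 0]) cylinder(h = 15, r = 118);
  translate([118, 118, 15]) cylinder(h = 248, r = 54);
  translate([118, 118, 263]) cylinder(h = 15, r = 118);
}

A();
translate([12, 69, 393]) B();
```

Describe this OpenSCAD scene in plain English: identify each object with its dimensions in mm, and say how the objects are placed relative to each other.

A is a four-legged stool. The seat is a 338×310×41 mm slab whose top surface is at z = 393 mm; four round legs, each 48 mm in diameter, run from the floor (z = 0) to the underside of the seat, each leg's axis is inset half a diameter from the nearest pair of seat edges (so the leg's bounding box is flush with the corner).

B is a spool: two coaxial disc flanges of radius 118 mm and thickness 15 mm, joined by a core cylinder of radius 54 mm and height 248 mm. The lower flange rests on z = 0 and the three cylinders share a vertical axis.

The spool is on top of the stool.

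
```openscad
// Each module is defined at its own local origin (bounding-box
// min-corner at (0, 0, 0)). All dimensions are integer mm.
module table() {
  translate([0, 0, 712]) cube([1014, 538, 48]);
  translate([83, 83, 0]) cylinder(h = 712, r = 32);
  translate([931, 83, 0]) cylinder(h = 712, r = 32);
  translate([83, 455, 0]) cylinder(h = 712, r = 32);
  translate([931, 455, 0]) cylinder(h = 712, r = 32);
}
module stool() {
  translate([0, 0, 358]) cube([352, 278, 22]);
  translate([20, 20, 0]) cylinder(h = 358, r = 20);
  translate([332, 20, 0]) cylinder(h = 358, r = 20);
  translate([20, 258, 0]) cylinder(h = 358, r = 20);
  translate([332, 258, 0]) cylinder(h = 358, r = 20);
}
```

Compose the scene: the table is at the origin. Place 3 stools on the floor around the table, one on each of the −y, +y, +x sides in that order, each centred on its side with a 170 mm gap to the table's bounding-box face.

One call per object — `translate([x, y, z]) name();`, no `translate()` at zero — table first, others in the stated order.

table();
translate([331, -448, 0]) stool();
translate([331, 708, 0]) stool();
translate([1184, 130, 0]) stool();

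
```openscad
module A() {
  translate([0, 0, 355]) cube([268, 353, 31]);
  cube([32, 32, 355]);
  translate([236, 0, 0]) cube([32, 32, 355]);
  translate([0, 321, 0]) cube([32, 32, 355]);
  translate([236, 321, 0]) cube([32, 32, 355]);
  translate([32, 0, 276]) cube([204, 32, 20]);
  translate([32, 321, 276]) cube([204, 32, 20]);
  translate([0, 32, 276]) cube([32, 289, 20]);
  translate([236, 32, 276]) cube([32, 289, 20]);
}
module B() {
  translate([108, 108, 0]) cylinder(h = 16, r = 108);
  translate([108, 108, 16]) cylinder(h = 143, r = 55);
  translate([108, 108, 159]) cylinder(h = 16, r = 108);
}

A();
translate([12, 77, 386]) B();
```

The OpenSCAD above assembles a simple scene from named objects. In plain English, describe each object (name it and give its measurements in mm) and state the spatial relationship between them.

A is a four-legged stool. The seat is 268×353 mm, 31 mm thick, top at z = 386 mm. It stands on four square legs, each 32×32 mm in cross-section, from z = 0 to the seat underside, each flush with a corner of the seat. Four stretchers, 32 mm wide and 20 mm tall, connect adjacent legs with their undersides at z = 276 mm, each running between the inner faces of the legs it joins and aligned with the legs' outer faces on the other axis.

B is a spool: two coaxial disc flanges of radius 108 mm and thickness 16 mm, joined by a core cylinder of radius 55 mm and height 143 mm. The lower flange rests on z = 0 and the three cylinders share a vertical axis.

The spool is on top of the stool.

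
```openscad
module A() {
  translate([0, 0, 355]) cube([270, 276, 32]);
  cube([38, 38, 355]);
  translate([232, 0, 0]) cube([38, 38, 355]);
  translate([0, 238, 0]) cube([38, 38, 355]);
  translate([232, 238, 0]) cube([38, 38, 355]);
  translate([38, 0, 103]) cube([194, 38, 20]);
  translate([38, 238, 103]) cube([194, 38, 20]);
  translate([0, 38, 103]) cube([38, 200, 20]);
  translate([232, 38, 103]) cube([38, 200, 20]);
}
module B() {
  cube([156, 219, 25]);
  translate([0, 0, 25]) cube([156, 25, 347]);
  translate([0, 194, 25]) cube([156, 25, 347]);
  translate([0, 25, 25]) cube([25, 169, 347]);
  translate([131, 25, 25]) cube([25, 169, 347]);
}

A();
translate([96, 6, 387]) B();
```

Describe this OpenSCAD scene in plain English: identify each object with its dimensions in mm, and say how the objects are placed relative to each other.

A is a simple wooden stool: a rectangular seat 270 mm (x) by 276 mm (y), 32 mm thick, top face at z = 387 mm, on four square legs, each 38×38 mm in cross-section. The legs rest on z = 0, each flush with a corner of the seat. Four stretchers, 38 mm wide and 20 mm tall, connect adjacent legs with their undersides at z = 103 mm, each running between the inner faces of the legs it joins and aligned with the legs' outer faces on the other axis.

B is an open storage box with external size 156×219×372 mm and wall thickness 25 mm (the base is also 25 mm thick). The base covers the whole footprint; the four walls stand on the base, with the y-facing walls full-width and the x-facing walls fitting between their inner faces.

The open box is on top of the stool.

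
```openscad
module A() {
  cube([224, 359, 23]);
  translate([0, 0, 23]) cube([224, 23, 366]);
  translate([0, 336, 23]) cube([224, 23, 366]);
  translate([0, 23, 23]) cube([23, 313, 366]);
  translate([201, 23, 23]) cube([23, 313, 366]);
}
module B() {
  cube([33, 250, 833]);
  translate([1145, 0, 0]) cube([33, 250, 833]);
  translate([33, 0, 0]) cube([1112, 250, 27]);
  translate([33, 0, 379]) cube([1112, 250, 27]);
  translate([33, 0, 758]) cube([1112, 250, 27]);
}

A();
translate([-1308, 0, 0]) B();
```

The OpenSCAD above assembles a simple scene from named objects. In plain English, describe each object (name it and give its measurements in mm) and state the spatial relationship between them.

A is an open-topped rectangular box: outside dimensions 224×359×389 mm, with a uniform wall and base thickness of 23 mm. The base is a full 224×359 slab on the floor; four walls sit on top of the base. The front and back walls (the −y and +y sides) span the full width; the two side walls fit between them.

B is a bookshelf 1178 mm wide overall, 250 mm deep and 833 mm tall. The two sides are 33 mm thick vertical panels. 3 horizontal shelves of 27 mm thickness span between the inner faces of the sides; the lowest shelf sits on the floor and shelves are stacked with a clear vertical gap of 352 mm between each pair.

The bookshelf is on the floor beside the open box on its −x side.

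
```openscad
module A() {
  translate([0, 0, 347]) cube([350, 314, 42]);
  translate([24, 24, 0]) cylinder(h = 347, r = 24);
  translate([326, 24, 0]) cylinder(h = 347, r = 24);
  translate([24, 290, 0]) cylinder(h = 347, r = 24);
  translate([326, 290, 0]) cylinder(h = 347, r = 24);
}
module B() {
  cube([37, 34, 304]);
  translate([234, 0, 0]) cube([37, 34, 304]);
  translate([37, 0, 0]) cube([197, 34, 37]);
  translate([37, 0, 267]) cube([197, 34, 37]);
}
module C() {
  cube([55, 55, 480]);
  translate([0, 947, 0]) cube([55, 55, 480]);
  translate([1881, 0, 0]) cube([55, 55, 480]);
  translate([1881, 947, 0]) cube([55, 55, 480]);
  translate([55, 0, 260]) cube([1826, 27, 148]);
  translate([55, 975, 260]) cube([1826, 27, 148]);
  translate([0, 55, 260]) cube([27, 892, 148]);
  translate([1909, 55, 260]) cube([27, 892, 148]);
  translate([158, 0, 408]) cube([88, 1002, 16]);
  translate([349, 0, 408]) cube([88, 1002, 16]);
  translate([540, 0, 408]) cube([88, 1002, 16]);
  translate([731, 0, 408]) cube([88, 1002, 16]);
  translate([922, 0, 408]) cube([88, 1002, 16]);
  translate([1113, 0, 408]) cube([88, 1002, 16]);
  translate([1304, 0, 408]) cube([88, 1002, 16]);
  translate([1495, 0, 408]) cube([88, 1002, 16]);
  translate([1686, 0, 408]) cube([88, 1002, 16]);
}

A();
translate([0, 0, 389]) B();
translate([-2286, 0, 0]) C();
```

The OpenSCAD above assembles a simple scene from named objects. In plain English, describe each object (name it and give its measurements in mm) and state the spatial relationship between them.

A is a simple wooden stool: a rectangular seat 350 mm (x) by 314 mm (y), 42 mm thick, top face at z = 389 mm, on four round legs, each 48 mm in diameter. The legs rest on z = 0, each leg's axis is inset half a diameter from the nearest pair of seat edges (so the leg's bounding box is flush with the corner).

B is a rectangular picture frame lying in the x–z plane (depth along y). The opening is 197 mm wide (x) by 230 mm tall (z), surrounded by a border 37 mm wide on all four sides. The frame is 34 mm deep and is made of two full-height vertical stiles with two horizontal rails fitted between them.

C is a bed frame 1936 mm long (x) by 1002 mm wide (y). Four 55×55 mm corner posts, 480 mm tall, at the corners of the footprint. Four rails of 27 mm thickness and 148 mm height run between adjacent posts with their undersides at z = 260 mm, their outer faces flush with the outside of the frame (the two x-running rails run between the posts' inner faces; the two y-running rails run between the posts' inner faces). 9 slats, each 88 mm wide (x) and 16 mm thick, lie across the top of the two x-running rails, running the full 1002 mm width of the frame in y; the slats are evenly spaced along x between the inner faces of the end posts with equal gaps (rounded down to the nearest mm) at the −x end and between each pair — any rounding remainder accumulates at the +x end.

The picture frame is on top of the stool. The bed frame is on the floor beside the stool on its −x side.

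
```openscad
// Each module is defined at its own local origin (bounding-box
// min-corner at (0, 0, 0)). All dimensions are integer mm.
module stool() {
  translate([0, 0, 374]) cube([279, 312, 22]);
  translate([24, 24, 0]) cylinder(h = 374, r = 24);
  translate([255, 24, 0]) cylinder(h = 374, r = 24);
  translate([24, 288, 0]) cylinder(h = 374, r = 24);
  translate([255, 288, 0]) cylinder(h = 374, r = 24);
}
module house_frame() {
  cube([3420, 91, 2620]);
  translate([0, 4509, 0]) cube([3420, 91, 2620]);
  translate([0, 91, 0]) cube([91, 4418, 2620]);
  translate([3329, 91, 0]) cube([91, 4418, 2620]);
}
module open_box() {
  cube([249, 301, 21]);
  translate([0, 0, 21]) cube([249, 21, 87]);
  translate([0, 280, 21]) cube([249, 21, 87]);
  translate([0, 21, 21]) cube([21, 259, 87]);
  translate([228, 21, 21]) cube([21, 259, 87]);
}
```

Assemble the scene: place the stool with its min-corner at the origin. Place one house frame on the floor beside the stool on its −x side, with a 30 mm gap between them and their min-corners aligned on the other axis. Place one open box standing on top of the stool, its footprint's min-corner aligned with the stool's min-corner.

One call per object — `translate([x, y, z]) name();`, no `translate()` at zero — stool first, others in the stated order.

stool();
translate([-3450, 0, 0]) house_frame();
translate([0, 0, 396]) open_box();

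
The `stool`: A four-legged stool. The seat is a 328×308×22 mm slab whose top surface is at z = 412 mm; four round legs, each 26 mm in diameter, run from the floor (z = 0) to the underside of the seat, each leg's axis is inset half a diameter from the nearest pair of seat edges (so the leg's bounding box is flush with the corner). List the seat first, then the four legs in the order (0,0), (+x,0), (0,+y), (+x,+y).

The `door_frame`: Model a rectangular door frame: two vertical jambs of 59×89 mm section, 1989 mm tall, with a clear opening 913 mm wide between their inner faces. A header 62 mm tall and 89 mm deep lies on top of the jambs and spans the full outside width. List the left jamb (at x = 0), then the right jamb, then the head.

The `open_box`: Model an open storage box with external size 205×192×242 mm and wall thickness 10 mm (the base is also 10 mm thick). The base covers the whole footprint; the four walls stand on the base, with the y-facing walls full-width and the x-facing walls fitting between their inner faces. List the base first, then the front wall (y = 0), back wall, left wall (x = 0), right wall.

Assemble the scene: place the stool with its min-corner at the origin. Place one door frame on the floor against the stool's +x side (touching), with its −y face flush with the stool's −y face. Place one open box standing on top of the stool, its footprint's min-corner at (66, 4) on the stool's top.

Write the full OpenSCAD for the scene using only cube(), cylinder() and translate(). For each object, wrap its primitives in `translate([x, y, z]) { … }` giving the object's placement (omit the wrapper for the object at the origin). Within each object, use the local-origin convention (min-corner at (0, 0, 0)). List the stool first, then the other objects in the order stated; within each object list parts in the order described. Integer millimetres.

translate([0, 0, 390]) cube([328, 308, 22]);
translate([13, 13, 0]) cylinder(h = 390, r = 13);
translate([315, 13, 0]) cylinder(h = 390, r = 13);
translate([13, 295, 0]) cylinder(h = 390, r = 13);
translate([315, 295, 0]) cylinder(h = 390, r = 13);
translate([328, 0, 0]) {
  cube([59, 89, 1989]);
  translate([972, 0, 0]) cube([59, 89, 1989]);
  translate([0, 0, 1989]) cube([1031, 89, 62]);
}
translate([66, 4, 412]) {
  cube([205, 192, 10]);
  translate([0, 0, 10]) cube([205, 10, 232]);
  translate([0, 182, 10]) cube([205, 10, 232]);
  translate([0, 10, 10]) cube([10, 172, 232]);
  translate([195, 10, 10]) cube([10, 172, 232]);
}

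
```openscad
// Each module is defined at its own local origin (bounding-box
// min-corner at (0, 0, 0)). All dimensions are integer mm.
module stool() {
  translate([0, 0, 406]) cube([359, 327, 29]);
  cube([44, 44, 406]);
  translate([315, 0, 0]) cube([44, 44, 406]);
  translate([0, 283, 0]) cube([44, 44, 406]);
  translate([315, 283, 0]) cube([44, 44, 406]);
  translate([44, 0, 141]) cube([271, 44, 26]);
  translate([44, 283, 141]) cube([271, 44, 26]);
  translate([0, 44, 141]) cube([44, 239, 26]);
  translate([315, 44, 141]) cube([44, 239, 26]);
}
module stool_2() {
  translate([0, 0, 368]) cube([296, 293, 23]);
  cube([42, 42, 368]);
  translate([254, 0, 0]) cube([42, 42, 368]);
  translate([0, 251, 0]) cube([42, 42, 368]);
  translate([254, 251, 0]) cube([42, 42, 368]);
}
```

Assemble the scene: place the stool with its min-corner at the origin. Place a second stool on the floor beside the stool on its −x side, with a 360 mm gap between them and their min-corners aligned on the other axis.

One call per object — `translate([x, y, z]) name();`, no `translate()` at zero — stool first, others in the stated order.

stool();
translate([-656, 0, 0]) stool_2();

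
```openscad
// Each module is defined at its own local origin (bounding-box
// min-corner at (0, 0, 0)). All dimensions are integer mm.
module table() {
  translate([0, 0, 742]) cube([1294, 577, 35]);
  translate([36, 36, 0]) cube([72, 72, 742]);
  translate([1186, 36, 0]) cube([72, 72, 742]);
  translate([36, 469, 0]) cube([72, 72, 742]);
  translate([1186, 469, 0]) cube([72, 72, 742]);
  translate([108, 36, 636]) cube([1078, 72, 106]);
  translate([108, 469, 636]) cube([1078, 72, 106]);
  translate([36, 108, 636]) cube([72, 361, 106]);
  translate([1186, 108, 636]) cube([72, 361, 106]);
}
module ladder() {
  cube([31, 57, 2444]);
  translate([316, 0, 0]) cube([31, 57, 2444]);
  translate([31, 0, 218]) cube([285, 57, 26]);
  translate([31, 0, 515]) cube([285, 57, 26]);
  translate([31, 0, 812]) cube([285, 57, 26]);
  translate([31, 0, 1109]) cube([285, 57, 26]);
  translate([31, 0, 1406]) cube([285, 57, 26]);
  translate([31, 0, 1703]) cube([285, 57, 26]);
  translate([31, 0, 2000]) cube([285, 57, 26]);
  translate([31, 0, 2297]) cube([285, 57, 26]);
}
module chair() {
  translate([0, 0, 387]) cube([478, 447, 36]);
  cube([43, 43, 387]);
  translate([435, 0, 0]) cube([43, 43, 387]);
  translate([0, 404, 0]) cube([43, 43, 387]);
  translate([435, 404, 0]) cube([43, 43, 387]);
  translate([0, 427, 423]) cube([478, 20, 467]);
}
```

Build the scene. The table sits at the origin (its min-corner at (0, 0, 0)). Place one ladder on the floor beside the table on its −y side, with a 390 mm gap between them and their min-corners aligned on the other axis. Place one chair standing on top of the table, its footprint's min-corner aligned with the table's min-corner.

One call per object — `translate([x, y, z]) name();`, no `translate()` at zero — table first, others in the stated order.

table();
translate([0, -447, 0]) ladder();
translate([0, 0, 777]) chair();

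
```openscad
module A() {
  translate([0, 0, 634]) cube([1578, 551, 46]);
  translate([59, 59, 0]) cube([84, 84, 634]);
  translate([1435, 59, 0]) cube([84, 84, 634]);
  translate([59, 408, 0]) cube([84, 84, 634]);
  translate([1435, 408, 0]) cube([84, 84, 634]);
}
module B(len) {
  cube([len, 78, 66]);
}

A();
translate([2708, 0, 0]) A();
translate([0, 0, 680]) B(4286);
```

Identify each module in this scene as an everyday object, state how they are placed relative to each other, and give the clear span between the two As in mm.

Second table starts at x = 2708; first ends at x = 1578; clear span = 2708 − 1578 = 1130 mm.

A is a table. B is a beam. A beam spans the tops of two tables. The clear span between the two tables is 1130 mm.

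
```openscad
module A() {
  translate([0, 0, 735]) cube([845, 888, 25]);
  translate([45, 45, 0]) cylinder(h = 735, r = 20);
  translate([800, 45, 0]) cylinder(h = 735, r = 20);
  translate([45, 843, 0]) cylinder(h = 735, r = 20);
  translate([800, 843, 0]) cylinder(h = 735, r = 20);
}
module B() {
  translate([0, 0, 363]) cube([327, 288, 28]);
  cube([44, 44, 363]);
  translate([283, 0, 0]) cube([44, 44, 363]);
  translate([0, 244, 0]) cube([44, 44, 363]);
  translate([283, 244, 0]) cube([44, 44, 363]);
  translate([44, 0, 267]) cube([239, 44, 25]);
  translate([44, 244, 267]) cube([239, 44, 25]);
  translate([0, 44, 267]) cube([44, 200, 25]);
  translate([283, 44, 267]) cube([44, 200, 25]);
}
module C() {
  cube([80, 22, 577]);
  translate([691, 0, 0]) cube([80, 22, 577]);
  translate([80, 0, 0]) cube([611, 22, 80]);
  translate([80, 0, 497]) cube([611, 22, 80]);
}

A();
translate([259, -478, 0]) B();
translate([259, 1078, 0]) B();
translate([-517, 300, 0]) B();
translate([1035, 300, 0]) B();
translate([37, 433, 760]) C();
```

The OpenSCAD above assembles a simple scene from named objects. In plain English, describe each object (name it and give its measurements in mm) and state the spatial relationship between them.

A is a rectangular dining table. The top is 845×888×25 mm with its upper surface at z = 760 mm. It stands on four round legs of 40 mm diameter, each leg's bounding box inset 25 mm from the nearest pair of top edges, running from the floor to the underside of the top.

B is a four-legged stool. The seat is a 327×288×28 mm slab whose top surface is at z = 391 mm; four square legs, each 44×44 mm in cross-section, run from the floor (z = 0) to the underside of the seat, each flush with a corner of the seat. Four stretchers, 44 mm wide and 25 mm tall, connect adjacent legs with their undersides at z = 267 mm, each running between the inner faces of the legs it joins and aligned with the legs' outer faces on the other axis.

C is a picture frame with a 611×417 mm rectangular opening (x by z) and a uniform 80 mm border on every side. Frame depth is 22 mm along y. It is built from two vertical stiles running the full outside height and two horizontal rails spanning the gap between the stiles.

Four stools sit around the table at the −y, +y, −x, +x sides. The picture frame is on top of the table, centred.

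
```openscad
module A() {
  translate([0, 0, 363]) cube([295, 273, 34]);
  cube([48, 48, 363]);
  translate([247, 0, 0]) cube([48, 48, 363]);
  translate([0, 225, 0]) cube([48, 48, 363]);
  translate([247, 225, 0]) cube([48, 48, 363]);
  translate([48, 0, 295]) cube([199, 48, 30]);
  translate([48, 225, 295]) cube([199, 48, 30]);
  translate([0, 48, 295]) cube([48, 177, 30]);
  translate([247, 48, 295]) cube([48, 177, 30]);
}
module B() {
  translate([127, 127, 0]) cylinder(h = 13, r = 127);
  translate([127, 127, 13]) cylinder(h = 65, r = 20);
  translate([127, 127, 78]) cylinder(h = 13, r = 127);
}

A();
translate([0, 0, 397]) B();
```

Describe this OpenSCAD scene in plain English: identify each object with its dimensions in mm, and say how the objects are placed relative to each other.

A is a simple wooden stool: a rectangular seat 295 mm (x) by 273 mm (y), 34 mm thick, top face at z = 397 mm, on four square legs, each 48×48 mm in cross-section. The legs rest on z = 0, each flush with a corner of the seat. Four stretchers, 48 mm wide and 30 mm tall, connect adjacent legs with their undersides at z = 295 mm, each running between the inner faces of the legs it joins and aligned with the legs' outer faces on the other axis.

B is a spool: two coaxial disc flanges of radius 127 mm and thickness 13 mm, joined by a core cylinder of radius 20 mm and height 65 mm. The lower flange rests on z = 0 and the three cylinders share a vertical axis.

The spool is on top of the stool.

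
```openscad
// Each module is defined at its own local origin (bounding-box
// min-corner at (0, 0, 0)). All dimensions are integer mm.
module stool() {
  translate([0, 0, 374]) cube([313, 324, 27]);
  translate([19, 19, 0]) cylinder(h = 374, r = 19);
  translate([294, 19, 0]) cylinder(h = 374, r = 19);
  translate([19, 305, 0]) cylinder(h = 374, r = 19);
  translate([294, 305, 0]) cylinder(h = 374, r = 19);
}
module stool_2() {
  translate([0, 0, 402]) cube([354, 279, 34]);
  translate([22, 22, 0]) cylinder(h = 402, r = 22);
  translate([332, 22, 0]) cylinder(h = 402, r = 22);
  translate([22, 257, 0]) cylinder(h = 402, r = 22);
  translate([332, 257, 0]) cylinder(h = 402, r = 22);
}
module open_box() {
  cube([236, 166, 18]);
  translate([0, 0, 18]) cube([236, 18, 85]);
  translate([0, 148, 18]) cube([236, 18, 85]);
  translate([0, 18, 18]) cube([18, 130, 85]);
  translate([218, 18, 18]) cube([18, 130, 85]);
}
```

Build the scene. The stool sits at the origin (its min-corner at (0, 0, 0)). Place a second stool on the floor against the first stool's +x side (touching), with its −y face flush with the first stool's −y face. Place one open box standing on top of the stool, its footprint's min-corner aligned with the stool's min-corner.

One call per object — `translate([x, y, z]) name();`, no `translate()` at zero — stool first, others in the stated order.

stool();
translate([313, 0, 0]) stool_2();
translate([0, 0, 401]) open_box();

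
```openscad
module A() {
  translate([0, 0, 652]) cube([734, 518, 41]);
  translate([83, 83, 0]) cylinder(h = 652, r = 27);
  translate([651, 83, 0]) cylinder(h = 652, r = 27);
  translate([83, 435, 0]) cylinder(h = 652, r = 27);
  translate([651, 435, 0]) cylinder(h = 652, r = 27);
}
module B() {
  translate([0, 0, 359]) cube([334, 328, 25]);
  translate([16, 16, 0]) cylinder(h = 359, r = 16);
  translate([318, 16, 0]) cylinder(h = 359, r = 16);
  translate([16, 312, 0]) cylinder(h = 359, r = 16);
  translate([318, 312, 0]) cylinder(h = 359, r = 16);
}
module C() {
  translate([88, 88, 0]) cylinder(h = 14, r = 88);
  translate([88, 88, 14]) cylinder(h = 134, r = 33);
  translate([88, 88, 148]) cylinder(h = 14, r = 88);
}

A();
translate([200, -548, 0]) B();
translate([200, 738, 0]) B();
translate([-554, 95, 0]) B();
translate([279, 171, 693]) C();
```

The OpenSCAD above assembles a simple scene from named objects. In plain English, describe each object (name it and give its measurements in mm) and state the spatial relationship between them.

A is a table: top 734 mm (x) × 518 mm (y), 41 mm thick, upper face at z = 693 mm, on four round legs of 54 mm diameter, each leg's bounding box inset 56 mm from the nearest pair of top edges, running from z = 0 to the bottom of the top.

B is a four-legged stool. The seat is a 334×328×25 mm slab whose top surface is at z = 384 mm; four round legs, each 32 mm in diameter, run from the floor (z = 0) to the underside of the seat, each leg's axis is inset half a diameter from the nearest pair of seat edges (so the leg's bounding box is flush with the corner).

C is a spool: two coaxial disc flanges of radius 88 mm and thickness 14 mm, joined by a core cylinder of radius 33 mm and height 134 mm. The lower flange rests on z = 0 and the three cylinders share a vertical axis.

Three stools sit around the table at the −y, +y, −x sides. The spool is on top of the table, centred.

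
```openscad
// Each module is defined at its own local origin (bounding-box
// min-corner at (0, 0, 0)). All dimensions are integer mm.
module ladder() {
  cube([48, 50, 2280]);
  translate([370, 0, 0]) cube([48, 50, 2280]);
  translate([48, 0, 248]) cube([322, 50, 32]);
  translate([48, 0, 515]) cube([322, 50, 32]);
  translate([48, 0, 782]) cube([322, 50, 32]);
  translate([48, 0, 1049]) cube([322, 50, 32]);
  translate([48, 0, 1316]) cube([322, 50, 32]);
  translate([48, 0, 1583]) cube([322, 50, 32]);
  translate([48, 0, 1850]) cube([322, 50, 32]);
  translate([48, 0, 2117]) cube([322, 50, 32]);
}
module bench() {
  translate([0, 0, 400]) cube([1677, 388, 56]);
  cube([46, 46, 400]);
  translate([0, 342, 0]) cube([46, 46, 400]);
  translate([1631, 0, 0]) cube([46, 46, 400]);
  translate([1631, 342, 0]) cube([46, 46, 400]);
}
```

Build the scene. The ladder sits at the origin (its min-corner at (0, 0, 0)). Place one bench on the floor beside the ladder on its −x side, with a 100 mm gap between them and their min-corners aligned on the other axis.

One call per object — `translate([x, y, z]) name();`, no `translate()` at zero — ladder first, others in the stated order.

ladder();
translate([-1777, 0, 0]) bench();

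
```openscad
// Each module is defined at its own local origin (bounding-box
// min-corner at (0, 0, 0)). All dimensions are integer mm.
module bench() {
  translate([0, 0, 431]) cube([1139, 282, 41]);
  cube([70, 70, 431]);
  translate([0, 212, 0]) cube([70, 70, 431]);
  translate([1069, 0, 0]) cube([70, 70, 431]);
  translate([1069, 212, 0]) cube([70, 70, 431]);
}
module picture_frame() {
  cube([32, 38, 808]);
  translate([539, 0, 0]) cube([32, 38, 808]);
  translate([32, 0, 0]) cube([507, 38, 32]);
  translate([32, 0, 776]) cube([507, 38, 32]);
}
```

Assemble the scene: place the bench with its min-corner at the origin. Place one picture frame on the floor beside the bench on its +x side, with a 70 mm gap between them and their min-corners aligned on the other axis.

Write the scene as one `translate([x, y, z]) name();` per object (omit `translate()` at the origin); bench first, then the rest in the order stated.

bench();
translate([1209, 0, 0]) picture_frame();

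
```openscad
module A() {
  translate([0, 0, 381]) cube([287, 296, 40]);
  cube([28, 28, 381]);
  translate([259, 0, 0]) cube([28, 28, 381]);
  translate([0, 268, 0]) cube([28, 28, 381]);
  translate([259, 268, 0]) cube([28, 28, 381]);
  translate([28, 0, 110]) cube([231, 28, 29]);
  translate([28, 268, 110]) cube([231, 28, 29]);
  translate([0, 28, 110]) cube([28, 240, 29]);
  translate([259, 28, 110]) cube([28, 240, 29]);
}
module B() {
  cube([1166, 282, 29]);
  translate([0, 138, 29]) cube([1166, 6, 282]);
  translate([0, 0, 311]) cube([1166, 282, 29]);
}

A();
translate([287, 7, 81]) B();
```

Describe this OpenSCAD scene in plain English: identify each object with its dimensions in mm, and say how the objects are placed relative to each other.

A is a four-legged stool. The seat is 287×296 mm, 40 mm thick, top at z = 421 mm. It stands on four square legs, each 28×28 mm in cross-section, from z = 0 to the seat underside, each flush with a corner of the seat. Four stretchers, 28 mm wide and 29 mm tall, connect adjacent legs with their undersides at z = 110 mm, each running between the inner faces of the legs it joins and aligned with the legs' outer faces on the other axis.

B is an I-beam lying along x, 1166 mm long. Overall section height 340 mm. Two flanges 282 mm wide (y) and 29 mm thick, one on the floor and one at the top; a web 6 mm thick runs between them, centred on the flange width.

The I-beam is beside the stool with their tops flush at z = 421.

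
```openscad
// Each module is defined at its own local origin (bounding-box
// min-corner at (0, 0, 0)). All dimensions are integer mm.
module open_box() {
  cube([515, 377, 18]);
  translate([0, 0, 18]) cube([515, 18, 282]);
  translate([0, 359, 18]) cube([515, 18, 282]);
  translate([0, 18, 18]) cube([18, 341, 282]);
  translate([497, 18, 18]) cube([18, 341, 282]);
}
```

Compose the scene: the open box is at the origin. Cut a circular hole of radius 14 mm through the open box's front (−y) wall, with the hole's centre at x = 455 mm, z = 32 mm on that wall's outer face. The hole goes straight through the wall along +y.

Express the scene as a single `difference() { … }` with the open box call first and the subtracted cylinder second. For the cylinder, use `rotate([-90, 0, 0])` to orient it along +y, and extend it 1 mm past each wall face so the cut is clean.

difference() {
  open_box();
  translate([455, -1, 32]) rotate([-90, 0, 0]) cylinder(h = 20, r = 14);
}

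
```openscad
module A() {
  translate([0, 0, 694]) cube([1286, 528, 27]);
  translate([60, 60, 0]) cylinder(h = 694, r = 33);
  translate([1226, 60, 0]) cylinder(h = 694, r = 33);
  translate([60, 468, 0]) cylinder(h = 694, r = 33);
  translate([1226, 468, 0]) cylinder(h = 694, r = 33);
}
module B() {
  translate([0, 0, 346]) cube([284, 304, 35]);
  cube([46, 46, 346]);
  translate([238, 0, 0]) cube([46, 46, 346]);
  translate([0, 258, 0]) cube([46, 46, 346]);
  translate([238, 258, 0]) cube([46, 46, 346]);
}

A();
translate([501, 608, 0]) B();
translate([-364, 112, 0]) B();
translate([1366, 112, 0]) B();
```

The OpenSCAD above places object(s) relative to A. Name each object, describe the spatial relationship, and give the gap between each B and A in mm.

A is a table. B is a stool. Three stools sit around the table at the +y, −x, +x sides. The gap between each stool and the table is 80 mm.

Each stool's nearest face is 80 mm from the table's bounding box.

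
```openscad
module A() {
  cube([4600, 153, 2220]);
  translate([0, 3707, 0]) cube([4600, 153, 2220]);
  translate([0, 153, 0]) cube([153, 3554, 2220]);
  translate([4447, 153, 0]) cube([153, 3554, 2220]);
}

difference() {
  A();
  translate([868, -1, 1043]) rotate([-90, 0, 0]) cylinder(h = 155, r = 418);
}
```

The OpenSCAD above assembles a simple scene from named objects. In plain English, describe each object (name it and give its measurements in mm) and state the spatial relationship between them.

A is the wall frame of a small rectangular building: four walls, each 2220 mm tall and 153 mm thick, enclosing a footprint 4600 mm (x) by 3860 mm (y) outside-to-outside, with no floor or roof. The front and back walls (the −y and +y sides) span the full width; the two side walls fit between them.

The house frame has a circular hole of radius 418 mm through its front wall, centred at (x = 868, z = 1043).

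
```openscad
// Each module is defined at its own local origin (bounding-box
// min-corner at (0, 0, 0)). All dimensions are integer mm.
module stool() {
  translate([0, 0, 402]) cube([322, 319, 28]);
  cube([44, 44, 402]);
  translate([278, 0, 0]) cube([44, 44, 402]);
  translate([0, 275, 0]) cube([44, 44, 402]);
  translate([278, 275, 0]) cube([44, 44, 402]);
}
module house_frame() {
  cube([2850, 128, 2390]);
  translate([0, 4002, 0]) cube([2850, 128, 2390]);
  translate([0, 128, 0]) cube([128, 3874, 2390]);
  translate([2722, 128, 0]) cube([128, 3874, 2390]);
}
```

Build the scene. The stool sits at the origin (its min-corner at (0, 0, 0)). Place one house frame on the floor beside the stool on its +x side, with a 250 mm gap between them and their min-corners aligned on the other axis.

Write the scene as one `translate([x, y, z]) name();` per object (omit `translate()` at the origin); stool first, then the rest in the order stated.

stool();
translate([572, 0, 0]) house_frame();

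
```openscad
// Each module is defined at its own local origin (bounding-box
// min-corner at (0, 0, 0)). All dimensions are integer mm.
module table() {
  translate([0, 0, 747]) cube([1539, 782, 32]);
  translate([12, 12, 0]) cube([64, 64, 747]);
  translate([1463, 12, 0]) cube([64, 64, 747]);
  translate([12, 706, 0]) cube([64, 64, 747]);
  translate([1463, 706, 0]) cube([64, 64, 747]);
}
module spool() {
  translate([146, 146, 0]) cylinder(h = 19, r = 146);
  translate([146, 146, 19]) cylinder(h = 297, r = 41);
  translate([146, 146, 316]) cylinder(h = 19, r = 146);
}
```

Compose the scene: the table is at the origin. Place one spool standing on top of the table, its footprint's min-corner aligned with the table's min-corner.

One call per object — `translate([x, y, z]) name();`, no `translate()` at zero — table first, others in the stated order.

table();
translate([0, 0, 779]) spool();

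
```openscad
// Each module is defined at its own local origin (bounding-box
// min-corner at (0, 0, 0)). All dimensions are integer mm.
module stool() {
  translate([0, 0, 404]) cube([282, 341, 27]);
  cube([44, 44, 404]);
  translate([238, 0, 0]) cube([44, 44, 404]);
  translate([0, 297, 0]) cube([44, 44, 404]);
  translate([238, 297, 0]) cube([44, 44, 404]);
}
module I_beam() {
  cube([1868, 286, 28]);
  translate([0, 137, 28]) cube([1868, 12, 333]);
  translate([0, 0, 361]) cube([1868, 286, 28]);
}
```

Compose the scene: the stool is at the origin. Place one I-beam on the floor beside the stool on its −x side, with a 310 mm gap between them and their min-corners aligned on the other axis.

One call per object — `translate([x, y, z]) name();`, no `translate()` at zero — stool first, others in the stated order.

stool();
translate([-2178, 0, 0]) I_beam();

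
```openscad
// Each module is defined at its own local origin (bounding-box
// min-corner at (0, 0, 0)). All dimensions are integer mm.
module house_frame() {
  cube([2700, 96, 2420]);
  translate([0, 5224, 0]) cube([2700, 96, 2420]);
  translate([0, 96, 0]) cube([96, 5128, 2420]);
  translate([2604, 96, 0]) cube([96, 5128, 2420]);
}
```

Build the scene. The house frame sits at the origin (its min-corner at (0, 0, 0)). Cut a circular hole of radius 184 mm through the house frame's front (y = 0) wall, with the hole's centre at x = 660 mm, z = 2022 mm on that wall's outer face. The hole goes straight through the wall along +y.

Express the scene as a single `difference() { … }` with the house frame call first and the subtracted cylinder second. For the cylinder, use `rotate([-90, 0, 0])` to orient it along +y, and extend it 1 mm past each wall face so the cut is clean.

difference() {
  house_frame();
  translate([660, -1, 2022]) rotate([-90, 0, 0]) cylinder(h = 98, r = 184);
}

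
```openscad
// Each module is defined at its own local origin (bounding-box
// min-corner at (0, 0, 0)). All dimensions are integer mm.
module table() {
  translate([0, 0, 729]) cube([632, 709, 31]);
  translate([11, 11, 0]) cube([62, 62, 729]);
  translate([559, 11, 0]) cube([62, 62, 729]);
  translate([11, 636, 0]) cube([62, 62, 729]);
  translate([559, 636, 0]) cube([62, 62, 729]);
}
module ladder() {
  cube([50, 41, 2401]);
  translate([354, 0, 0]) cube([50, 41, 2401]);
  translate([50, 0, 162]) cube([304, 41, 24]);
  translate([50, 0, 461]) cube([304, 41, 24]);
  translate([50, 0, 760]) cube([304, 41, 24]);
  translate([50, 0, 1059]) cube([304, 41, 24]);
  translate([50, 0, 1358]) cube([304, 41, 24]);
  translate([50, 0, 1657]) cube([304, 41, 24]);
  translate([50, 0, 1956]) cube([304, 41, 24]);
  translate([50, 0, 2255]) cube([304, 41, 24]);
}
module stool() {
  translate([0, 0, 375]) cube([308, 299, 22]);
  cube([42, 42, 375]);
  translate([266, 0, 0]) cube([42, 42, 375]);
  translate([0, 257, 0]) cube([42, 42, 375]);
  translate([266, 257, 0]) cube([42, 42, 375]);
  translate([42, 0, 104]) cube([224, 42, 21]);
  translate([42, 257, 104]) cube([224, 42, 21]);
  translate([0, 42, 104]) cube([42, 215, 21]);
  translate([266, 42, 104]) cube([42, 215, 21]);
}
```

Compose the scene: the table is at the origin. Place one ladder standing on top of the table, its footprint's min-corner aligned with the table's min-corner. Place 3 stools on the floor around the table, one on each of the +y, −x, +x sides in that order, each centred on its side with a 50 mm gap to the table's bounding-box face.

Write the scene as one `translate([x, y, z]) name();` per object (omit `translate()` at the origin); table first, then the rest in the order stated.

table();
translate([0, 0, 760]) ladder();
translate([162, 759, 0]) stool();
translate([-358, 205, 0]) stool();
translate([682, 205, 0]) stool();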